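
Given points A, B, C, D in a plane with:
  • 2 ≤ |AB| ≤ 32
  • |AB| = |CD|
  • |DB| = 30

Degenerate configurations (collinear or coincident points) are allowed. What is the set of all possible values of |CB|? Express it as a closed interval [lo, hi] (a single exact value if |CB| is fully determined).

|CB| ∈ [0, 62]  (≈ [0.0000, 62.0000])

|AB| ∈ [2, 32]
|BD| ∈ {30}
|CD| ∈ [2, 32]
|AD| ∈ [0, 62]
|BC| ∈ [0, 62]
|AC| ∈ [0, 94]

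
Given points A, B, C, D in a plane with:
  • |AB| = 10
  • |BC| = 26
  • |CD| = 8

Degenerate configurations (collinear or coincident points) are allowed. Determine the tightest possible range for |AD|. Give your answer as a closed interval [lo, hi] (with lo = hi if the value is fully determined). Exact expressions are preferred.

|AD| ∈ [8, 44]  (≈ [8.0000, 44.0000])

|AB| ∈ {10}
|BC| ∈ {26}
|CD| ∈ {8}
|AC| ∈ [16, 36]
|BD| ∈ [18, 34]
|AD| ∈ [8, 44]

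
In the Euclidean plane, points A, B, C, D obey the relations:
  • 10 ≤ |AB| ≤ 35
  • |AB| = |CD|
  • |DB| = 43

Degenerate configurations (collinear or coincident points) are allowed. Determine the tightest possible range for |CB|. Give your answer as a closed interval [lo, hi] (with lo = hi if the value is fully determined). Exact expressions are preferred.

|AB| ∈ [10, 35]
|BD| ∈ {43}
|CD| ∈ [10, 35]
|AD| ∈ [8, 78]
|BC| ∈ [8, 78]
|AC| ∈ [0, 113]

|CB| ∈ [8, 78]  (≈ [8.0000, 78.0000])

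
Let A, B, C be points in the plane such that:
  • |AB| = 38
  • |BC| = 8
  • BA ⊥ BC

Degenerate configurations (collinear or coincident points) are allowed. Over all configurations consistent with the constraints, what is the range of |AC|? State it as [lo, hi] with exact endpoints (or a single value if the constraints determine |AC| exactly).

|AB| ∈ {38}
|BC| ∈ {8}
|AC| ∈ {2·√(377)}

|AC| = 2·√(377)  (≈ 38.8330)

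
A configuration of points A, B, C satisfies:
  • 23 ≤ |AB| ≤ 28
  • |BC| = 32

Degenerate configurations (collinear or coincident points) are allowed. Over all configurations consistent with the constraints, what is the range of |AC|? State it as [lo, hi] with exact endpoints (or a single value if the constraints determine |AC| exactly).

|AB| ∈ [23, 28]
|BC| ∈ {32}
|AC| ∈ [4, 60]

|AC| ∈ [4, 60]  (≈ [4.0000, 60.0000])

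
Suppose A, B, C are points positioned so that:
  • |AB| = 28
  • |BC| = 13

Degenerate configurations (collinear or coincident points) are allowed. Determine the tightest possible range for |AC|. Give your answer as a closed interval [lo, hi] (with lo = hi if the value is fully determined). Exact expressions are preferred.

|AC| ∈ [15, 41]  (≈ [15.0000, 41.0000])

|AB| ∈ {28}
|BC| ∈ {13}
|AC| ∈ [15, 41]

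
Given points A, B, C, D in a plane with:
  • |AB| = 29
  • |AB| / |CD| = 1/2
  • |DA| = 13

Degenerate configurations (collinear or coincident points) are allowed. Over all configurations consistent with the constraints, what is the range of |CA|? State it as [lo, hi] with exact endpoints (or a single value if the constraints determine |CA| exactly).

|CA| ∈ [45, 71]  (≈ [45.0000, 71.0000])

|AB| ∈ {29}
|AD| ∈ {13}
|CD| ∈ {58}
|BD| ∈ [16, 42]
|AC| ∈ [45, 71]
|BC| ∈ [16, 100]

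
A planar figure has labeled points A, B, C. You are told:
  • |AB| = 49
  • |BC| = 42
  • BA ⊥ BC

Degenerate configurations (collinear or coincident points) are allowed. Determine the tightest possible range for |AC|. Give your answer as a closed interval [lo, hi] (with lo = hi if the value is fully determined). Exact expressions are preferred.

|AB| ∈ {49}
|BC| ∈ {42}
|AC| ∈ {7·√(85)}

|AC| = 7·√(85)  (≈ 64.5368)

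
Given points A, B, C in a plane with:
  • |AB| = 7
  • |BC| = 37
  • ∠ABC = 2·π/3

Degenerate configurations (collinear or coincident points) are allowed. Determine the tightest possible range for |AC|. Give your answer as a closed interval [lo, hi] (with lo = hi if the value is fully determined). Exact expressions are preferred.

|AB| ∈ {7}
|BC| ∈ {37}
|AC| ∈ {√(1677)}

|AC| = √(1677)  (≈ 40.9512)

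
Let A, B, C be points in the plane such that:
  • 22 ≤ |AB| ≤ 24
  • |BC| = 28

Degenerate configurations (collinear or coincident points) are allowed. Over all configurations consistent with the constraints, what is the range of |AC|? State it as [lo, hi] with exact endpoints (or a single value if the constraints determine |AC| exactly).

|AB| ∈ [22, 24]
|BC| ∈ {28}
|AC| ∈ [4, 52]

|AC| ∈ [4, 52]  (≈ [4.0000, 52.0000])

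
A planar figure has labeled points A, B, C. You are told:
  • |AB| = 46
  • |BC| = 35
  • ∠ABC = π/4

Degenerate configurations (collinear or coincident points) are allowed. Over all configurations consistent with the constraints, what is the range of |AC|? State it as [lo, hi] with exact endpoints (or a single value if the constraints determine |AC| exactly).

|AB| ∈ {46}
|BC| ∈ {35}
|AC| ∈ {√(3341 - 1610·√(2))}

|AC| = √(3341 - 1610·√(2))  (≈ 32.6208)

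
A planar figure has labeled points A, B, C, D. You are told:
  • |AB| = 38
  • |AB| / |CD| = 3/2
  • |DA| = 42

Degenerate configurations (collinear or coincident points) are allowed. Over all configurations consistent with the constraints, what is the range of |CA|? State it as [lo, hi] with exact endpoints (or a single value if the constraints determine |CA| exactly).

|CA| ∈ [50/3, 202/3]  (≈ [16.6667, 67.3333])

|AB| ∈ {38}
|AD| ∈ {42}
|CD| ∈ {76/3}
|BD| ∈ [4, 80]
|AC| ∈ [50/3, 202/3]
|BC| ∈ [0, 316/3]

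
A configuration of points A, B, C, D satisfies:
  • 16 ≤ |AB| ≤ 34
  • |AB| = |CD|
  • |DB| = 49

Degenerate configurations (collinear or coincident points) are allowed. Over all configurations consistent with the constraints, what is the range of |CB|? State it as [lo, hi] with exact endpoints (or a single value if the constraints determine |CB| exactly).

|AB| ∈ [16, 34]
|BD| ∈ {49}
|CD| ∈ [16, 34]
|AD| ∈ [15, 83]
|BC| ∈ [15, 83]
|AC| ∈ [0, 117]

|CB| ∈ [15, 83]  (≈ [15.0000, 83.0000])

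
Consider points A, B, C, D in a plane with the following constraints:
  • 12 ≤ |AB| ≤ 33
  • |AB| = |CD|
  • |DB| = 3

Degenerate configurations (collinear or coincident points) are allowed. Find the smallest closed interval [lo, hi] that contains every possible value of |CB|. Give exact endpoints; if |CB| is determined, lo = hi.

|CB| ∈ [9, 36]  (≈ [9.0000, 36.0000])

|AB| ∈ [12, 33]
|BD| ∈ {3}
|CD| ∈ [12, 33]
|AD| ∈ [9, 36]
|BC| ∈ [9, 36]
|AC| ∈ [0, 69]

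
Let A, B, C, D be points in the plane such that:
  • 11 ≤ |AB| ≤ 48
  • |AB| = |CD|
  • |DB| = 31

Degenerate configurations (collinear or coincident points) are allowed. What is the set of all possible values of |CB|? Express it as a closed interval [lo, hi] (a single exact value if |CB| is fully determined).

|CB| ∈ [0, 79]  (≈ [0.0000, 79.0000])

|AB| ∈ [11, 48]
|BD| ∈ {31}
|CD| ∈ [11, 48]
|AD| ∈ [0, 79]
|BC| ∈ [0, 79]
|AC| ∈ [0, 127]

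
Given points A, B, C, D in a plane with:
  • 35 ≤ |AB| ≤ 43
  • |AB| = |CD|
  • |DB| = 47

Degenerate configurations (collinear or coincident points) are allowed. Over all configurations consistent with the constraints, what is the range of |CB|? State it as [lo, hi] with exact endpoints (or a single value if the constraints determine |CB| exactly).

|CB| ∈ [4, 90]  (≈ [4.0000, 90.0000])

|AB| ∈ [35, 43]
|BD| ∈ {47}
|CD| ∈ [35, 43]
|AD| ∈ [4, 90]
|BC| ∈ [4, 90]
|AC| ∈ [0, 133]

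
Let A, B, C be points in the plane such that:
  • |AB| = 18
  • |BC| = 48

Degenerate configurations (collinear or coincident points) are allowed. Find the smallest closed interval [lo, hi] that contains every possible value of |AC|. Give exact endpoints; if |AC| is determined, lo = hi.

|AC| ∈ [30, 66]  (≈ [30.0000, 66.0000])

|AB| ∈ {18}
|BC| ∈ {48}
|AC| ∈ [30, 66]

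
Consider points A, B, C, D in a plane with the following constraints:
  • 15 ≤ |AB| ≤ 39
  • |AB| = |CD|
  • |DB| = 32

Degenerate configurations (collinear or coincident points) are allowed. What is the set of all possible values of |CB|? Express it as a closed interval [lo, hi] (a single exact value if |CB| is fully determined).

|AB| ∈ [15, 39]
|BD| ∈ {32}
|CD| ∈ [15, 39]
|AD| ∈ [0, 71]
|BC| ∈ [0, 71]
|AC| ∈ [0, 110]

|CB| ∈ [0, 71]  (≈ [0.0000, 71.0000])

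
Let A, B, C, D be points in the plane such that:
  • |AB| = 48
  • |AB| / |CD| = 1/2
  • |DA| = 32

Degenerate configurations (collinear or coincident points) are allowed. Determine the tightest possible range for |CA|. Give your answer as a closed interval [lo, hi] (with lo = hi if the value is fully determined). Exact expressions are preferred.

|AB| ∈ {48}
|AD| ∈ {32}
|CD| ∈ {96}
|BD| ∈ [16, 80]
|AC| ∈ [64, 128]
|BC| ∈ [16, 176]

|CA| ∈ [64, 128]  (≈ [64.0000, 128.0000])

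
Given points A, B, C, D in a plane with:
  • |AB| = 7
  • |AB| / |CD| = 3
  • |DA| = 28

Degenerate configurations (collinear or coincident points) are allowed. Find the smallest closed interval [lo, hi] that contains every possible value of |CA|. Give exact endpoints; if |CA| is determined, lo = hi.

|AB| ∈ {7}
|AD| ∈ {28}
|CD| ∈ {7/3}
|BD| ∈ [21, 35]
|AC| ∈ [77/3, 91/3]
|BC| ∈ [56/3, 112/3]

|CA| ∈ [77/3, 91/3]  (≈ [25.6667, 30.3333])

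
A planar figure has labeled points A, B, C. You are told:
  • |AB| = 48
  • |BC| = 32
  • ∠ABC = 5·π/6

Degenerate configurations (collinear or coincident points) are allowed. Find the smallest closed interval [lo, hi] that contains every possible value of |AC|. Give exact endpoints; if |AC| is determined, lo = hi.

|AC| = 16·√(6·√(3) + 13)  (≈ 77.3849)

|AB| ∈ {48}
|BC| ∈ {32}
|AC| ∈ {16·√(6·√(3) + 13)}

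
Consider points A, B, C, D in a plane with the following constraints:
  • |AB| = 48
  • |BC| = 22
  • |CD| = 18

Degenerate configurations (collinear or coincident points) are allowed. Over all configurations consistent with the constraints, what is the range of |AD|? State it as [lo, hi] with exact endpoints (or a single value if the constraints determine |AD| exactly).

|AB| ∈ {48}
|BC| ∈ {22}
|CD| ∈ {18}
|AC| ∈ [26, 70]
|BD| ∈ [4, 40]
|AD| ∈ [8, 88]

|AD| ∈ [8, 88]  (≈ [8.0000, 88.0000])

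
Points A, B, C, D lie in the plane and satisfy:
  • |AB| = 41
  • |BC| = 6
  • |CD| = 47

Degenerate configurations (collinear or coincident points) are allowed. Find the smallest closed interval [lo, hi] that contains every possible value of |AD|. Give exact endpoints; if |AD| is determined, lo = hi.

|AB| ∈ {41}
|BC| ∈ {6}
|CD| ∈ {47}
|AC| ∈ [35, 47]
|BD| ∈ [41, 53]
|AD| ∈ [0, 94]

|AD| ∈ [0, 94]  (≈ [0.0000, 94.0000])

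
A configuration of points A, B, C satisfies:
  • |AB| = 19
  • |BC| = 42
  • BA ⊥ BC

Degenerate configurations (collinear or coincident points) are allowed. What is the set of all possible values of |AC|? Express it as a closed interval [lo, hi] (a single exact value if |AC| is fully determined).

|AB| ∈ {19}
|BC| ∈ {42}
|AC| ∈ {5·√(85)}

|AC| = 5·√(85)  (≈ 46.0977)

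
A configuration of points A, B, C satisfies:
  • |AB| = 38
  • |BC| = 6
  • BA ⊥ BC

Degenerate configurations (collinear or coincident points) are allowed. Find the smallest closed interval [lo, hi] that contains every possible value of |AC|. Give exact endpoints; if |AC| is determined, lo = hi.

|AC| = 2·√(370)  (≈ 38.4708)

|AB| ∈ {38}
|BC| ∈ {6}
|AC| ∈ {2·√(370)}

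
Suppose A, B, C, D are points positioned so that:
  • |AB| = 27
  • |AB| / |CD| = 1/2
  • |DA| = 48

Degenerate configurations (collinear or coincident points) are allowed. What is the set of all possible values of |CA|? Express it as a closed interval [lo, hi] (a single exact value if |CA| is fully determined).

|CA| ∈ [6, 102]  (≈ [6.0000, 102.0000])

|AB| ∈ {27}
|AD| ∈ {48}
|CD| ∈ {54}
|BD| ∈ [21, 75]
|AC| ∈ [6, 102]
|BC| ∈ [0, 129]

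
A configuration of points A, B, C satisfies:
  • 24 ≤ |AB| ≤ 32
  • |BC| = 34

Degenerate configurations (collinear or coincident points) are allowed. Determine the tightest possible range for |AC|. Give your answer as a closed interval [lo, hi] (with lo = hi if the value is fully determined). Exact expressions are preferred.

|AB| ∈ [24, 32]
|BC| ∈ {34}
|AC| ∈ [2, 66]

|AC| ∈ [2, 66]  (≈ [2.0000, 66.0000])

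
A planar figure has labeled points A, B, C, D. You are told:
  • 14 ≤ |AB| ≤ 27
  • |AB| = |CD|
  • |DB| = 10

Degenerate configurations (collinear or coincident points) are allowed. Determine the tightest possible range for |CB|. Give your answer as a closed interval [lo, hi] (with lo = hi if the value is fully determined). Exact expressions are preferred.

|CB| ∈ [4, 37]  (≈ [4.0000, 37.0000])

|AB| ∈ [14, 27]
|BD| ∈ {10}
|CD| ∈ [14, 27]
|AD| ∈ [4, 37]
|BC| ∈ [4, 37]
|AC| ∈ [0, 64]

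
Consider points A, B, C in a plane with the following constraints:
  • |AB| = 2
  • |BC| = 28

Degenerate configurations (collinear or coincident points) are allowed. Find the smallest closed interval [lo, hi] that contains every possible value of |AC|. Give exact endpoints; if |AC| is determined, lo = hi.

|AC| ∈ [26, 30]  (≈ [26.0000, 30.0000])

|AB| ∈ {2}
|BC| ∈ {28}
|AC| ∈ [26, 30]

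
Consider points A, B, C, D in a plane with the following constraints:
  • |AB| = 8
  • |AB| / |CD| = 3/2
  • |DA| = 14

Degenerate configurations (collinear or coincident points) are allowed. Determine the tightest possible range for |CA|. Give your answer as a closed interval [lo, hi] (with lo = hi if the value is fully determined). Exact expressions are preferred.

|CA| ∈ [26/3, 58/3]  (≈ [8.6667, 19.3333])

|AB| ∈ {8}
|AD| ∈ {14}
|CD| ∈ {16/3}
|BD| ∈ [6, 22]
|AC| ∈ [26/3, 58/3]
|BC| ∈ [2/3, 82/3]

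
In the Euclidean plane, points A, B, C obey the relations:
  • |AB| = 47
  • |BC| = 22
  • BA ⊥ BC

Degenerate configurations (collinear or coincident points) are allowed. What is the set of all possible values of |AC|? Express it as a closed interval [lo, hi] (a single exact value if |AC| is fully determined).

|AC| = √(2693)  (≈ 51.8941)

|AB| ∈ {47}
|BC| ∈ {22}
|AC| ∈ {√(2693)}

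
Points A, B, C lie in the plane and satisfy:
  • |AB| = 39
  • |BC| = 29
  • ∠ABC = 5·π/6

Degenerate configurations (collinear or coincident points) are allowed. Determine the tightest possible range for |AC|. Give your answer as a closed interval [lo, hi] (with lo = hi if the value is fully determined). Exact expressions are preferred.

|AC| = √(1131·√(3) + 2362)  (≈ 65.7339)

|AB| ∈ {39}
|BC| ∈ {29}
|AC| ∈ {√(1131·√(3) + 2362)}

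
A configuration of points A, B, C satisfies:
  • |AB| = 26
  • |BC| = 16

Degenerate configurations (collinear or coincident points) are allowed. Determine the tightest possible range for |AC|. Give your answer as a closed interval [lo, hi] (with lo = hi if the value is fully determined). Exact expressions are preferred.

|AB| ∈ {26}
|BC| ∈ {16}
|AC| ∈ [10, 42]

|AC| ∈ [10, 42]  (≈ [10.0000, 42.0000])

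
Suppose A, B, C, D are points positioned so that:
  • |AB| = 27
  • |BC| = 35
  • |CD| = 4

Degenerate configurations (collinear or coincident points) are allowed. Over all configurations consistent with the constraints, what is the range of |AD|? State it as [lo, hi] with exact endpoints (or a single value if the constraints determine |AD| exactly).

|AD| ∈ [4, 66]  (≈ [4.0000, 66.0000])

|AB| ∈ {27}
|BC| ∈ {35}
|CD| ∈ {4}
|AC| ∈ [8, 62]
|BD| ∈ [31, 39]
|AD| ∈ [4, 66]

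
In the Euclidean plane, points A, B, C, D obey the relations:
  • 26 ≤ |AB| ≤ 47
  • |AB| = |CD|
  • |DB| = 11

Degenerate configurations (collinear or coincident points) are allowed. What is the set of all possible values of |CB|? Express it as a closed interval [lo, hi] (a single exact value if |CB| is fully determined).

|CB| ∈ [15, 58]  (≈ [15.0000, 58.0000])

|AB| ∈ [26, 47]
|BD| ∈ {11}
|CD| ∈ [26, 47]
|AD| ∈ [15, 58]
|BC| ∈ [15, 58]
|AC| ∈ [0, 105]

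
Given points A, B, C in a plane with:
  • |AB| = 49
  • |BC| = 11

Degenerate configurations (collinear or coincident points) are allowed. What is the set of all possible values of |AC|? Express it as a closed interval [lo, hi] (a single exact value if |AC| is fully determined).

|AC| ∈ [38, 60]  (≈ [38.0000, 60.0000])

|AB| ∈ {49}
|BC| ∈ {11}
|AC| ∈ [38, 60]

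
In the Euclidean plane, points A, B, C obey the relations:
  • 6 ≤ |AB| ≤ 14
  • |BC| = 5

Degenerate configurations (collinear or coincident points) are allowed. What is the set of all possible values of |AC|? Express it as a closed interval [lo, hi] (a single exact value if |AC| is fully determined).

|AB| ∈ [6, 14]
|BC| ∈ {5}
|AC| ∈ [1, 19]

|AC| ∈ [1, 19]  (≈ [1.0000, 19.0000])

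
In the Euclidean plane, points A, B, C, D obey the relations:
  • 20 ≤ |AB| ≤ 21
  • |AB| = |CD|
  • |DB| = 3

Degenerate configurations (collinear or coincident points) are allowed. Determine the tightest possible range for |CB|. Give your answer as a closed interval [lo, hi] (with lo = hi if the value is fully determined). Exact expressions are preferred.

|CB| ∈ [17, 24]  (≈ [17.0000, 24.0000])

|AB| ∈ [20, 21]
|BD| ∈ {3}
|CD| ∈ [20, 21]
|AD| ∈ [17, 24]
|BC| ∈ [17, 24]
|AC| ∈ [0, 45]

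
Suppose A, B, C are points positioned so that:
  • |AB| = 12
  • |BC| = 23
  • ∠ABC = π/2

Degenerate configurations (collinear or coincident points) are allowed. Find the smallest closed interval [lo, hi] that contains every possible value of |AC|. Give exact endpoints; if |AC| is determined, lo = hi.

|AB| ∈ {12}
|BC| ∈ {23}
|AC| ∈ {√(673)}

|AC| = √(673)  (≈ 25.9422)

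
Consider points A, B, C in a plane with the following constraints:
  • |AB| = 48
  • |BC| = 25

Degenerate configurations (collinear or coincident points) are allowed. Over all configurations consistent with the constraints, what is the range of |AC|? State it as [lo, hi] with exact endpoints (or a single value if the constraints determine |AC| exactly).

|AB| ∈ {48}
|BC| ∈ {25}
|AC| ∈ [23, 73]

|AC| ∈ [23, 73]  (≈ [23.0000, 73.0000])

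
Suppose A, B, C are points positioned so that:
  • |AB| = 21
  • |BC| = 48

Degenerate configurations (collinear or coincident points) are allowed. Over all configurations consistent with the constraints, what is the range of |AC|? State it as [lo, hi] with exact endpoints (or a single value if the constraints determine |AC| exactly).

|AB| ∈ {21}
|BC| ∈ {48}
|AC| ∈ [27, 69]

|AC| ∈ [27, 69]  (≈ [27.0000, 69.0000])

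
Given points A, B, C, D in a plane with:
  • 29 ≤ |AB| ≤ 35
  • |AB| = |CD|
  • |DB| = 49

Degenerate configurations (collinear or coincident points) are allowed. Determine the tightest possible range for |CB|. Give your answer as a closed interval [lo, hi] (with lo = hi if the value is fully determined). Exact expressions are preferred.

|AB| ∈ [29, 35]
|BD| ∈ {49}
|CD| ∈ [29, 35]
|AD| ∈ [14, 84]
|BC| ∈ [14, 84]
|AC| ∈ [0, 119]

|CB| ∈ [14, 84]  (≈ [14.0000, 84.0000])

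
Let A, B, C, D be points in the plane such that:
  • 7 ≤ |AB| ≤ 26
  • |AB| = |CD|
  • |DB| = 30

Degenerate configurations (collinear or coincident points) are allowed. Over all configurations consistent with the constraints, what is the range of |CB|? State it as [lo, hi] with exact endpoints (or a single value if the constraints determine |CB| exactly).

|CB| ∈ [4, 56]  (≈ [4.0000, 56.0000])

|AB| ∈ [7, 26]
|BD| ∈ {30}
|CD| ∈ [7, 26]
|AD| ∈ [4, 56]
|BC| ∈ [4, 56]
|AC| ∈ [0, 82]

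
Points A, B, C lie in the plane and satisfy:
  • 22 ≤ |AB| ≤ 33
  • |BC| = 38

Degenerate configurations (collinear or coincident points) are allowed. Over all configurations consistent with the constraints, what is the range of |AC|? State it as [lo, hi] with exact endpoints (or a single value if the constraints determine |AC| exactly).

|AC| ∈ [5, 71]  (≈ [5.0000, 71.0000])

|AB| ∈ [22, 33]
|BC| ∈ {38}
|AC| ∈ [5, 71]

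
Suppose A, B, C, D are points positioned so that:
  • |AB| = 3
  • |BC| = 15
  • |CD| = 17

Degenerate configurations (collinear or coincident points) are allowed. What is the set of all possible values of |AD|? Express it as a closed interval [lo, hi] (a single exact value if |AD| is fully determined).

|AB| ∈ {3}
|BC| ∈ {15}
|CD| ∈ {17}
|AC| ∈ [12, 18]
|BD| ∈ [2, 32]
|AD| ∈ [0, 35]

|AD| ∈ [0, 35]  (≈ [0.0000, 35.0000])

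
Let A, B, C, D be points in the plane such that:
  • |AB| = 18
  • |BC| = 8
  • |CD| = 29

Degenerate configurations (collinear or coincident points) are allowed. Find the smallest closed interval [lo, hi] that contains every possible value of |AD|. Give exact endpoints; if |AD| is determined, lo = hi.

|AD| ∈ [3, 55]  (≈ [3.0000, 55.0000])

|AB| ∈ {18}
|BC| ∈ {8}
|CD| ∈ {29}
|AC| ∈ [10, 26]
|BD| ∈ [21, 37]
|AD| ∈ [3, 55]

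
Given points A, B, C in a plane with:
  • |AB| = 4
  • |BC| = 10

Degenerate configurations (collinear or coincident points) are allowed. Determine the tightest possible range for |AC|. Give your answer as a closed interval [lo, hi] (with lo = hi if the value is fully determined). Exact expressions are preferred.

|AB| ∈ {4}
|BC| ∈ {10}
|AC| ∈ [6, 14]

|AC| ∈ [6, 14]  (≈ [6.0000, 14.0000])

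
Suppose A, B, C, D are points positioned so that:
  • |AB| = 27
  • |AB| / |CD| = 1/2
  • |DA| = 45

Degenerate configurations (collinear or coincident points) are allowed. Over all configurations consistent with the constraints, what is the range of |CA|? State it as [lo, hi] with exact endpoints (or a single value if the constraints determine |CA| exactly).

|CA| ∈ [9, 99]  (≈ [9.0000, 99.0000])

|AB| ∈ {27}
|AD| ∈ {45}
|CD| ∈ {54}
|BD| ∈ [18, 72]
|AC| ∈ [9, 99]
|BC| ∈ [0, 126]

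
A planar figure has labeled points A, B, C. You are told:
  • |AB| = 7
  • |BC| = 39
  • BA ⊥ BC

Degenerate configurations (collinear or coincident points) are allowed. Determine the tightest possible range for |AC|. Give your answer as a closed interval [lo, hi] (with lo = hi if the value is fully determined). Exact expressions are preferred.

|AC| = √(1570)  (≈ 39.6232)

|AB| ∈ {7}
|BC| ∈ {39}
|AC| ∈ {√(1570)}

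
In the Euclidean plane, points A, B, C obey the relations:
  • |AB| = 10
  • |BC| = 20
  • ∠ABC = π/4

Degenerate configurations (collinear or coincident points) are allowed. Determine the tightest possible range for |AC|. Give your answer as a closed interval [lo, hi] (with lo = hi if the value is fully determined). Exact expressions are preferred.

|AC| = 10·√(5 - 2·√(2))  (≈ 14.7363)

|AB| ∈ {10}
|BC| ∈ {20}
|AC| ∈ {10·√(5 - 2·√(2))}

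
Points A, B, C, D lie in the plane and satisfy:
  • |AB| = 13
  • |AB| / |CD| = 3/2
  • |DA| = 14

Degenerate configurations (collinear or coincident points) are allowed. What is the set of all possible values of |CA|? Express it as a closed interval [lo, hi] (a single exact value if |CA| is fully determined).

|CA| ∈ [16/3, 68/3]  (≈ [5.3333, 22.6667])

|AB| ∈ {13}
|AD| ∈ {14}
|CD| ∈ {26/3}
|BD| ∈ [1, 27]
|AC| ∈ [16/3, 68/3]
|BC| ∈ [0, 107/3]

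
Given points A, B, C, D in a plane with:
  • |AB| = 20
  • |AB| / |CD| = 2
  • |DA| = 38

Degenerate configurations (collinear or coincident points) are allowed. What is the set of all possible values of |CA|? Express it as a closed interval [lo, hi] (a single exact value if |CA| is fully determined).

|AB| ∈ {20}
|AD| ∈ {38}
|CD| ∈ {10}
|BD| ∈ [18, 58]
|AC| ∈ [28, 48]
|BC| ∈ [8, 68]

|CA| ∈ [28, 48]  (≈ [28.0000, 48.0000])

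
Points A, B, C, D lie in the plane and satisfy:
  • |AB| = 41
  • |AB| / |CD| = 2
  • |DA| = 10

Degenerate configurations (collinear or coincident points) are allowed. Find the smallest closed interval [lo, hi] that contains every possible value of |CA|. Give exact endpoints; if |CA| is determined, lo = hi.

|AB| ∈ {41}
|AD| ∈ {10}
|CD| ∈ {41/2}
|BD| ∈ [31, 51]
|AC| ∈ [21/2, 61/2]
|BC| ∈ [21/2, 143/2]

|CA| ∈ [21/2, 61/2]  (≈ [10.5000, 30.5000])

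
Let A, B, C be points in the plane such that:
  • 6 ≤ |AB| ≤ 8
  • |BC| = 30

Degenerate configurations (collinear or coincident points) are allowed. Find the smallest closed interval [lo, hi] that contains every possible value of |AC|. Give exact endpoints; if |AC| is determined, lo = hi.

|AC| ∈ [22, 38]  (≈ [22.0000, 38.0000])

|AB| ∈ [6, 8]
|BC| ∈ {30}
|AC| ∈ [22, 38]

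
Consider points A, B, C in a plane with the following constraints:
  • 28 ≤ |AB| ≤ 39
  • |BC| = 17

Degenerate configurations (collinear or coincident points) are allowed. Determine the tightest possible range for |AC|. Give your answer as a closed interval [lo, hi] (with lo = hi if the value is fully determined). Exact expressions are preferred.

|AB| ∈ [28, 39]
|BC| ∈ {17}
|AC| ∈ [11, 56]

|AC| ∈ [11, 56]  (≈ [11.0000, 56.0000])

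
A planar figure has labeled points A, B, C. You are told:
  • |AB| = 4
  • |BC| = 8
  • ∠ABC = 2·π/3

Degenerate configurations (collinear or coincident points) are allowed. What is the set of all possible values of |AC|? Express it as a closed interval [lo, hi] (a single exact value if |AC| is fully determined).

|AB| ∈ {4}
|BC| ∈ {8}
|AC| ∈ {4·√(7)}

|AC| = 4·√(7)  (≈ 10.5830)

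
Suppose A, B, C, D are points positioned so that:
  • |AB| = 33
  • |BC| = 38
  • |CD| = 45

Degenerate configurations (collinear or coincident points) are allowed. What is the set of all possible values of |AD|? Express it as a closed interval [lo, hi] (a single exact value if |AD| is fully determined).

|AB| ∈ {33}
|BC| ∈ {38}
|CD| ∈ {45}
|AC| ∈ [5, 71]
|BD| ∈ [7, 83]
|AD| ∈ [0, 116]

|AD| ∈ [0, 116]  (≈ [0.0000, 116.0000])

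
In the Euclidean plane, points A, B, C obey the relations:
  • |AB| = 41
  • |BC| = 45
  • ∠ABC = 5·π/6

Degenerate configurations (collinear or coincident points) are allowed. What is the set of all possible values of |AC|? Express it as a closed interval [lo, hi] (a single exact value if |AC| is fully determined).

|AB| ∈ {41}
|BC| ∈ {45}
|AC| ∈ {√(1845·√(3) + 3706)}

|AC| = √(1845·√(3) + 3706)  (≈ 83.0761)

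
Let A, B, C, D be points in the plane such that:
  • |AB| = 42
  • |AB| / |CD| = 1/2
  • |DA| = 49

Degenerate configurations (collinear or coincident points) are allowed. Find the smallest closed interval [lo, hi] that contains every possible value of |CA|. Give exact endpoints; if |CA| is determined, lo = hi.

|AB| ∈ {42}
|AD| ∈ {49}
|CD| ∈ {84}
|BD| ∈ [7, 91]
|AC| ∈ [35, 133]
|BC| ∈ [0, 175]

|CA| ∈ [35, 133]  (≈ [35.0000, 133.0000])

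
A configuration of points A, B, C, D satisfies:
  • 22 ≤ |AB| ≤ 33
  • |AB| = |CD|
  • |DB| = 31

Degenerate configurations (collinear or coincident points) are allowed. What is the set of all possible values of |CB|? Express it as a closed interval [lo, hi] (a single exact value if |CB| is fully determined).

|CB| ∈ [0, 64]  (≈ [0.0000, 64.0000])

|AB| ∈ [22, 33]
|BD| ∈ {31}
|CD| ∈ [22, 33]
|AD| ∈ [0, 64]
|BC| ∈ [0, 64]
|AC| ∈ [0, 97]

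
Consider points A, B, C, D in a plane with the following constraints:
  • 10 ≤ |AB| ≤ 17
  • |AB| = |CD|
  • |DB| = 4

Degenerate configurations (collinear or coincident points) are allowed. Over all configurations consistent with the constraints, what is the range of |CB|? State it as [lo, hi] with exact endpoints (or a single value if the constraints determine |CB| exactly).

|CB| ∈ [6, 21]  (≈ [6.0000, 21.0000])

|AB| ∈ [10, 17]
|BD| ∈ {4}
|CD| ∈ [10, 17]
|AD| ∈ [6, 21]
|BC| ∈ [6, 21]
|AC| ∈ [0, 38]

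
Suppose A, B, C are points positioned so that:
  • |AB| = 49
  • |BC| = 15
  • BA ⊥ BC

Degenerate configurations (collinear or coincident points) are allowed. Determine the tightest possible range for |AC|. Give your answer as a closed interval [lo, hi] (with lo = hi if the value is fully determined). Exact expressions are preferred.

|AC| = √(2626)  (≈ 51.2445)

|AB| ∈ {49}
|BC| ∈ {15}
|AC| ∈ {√(2626)}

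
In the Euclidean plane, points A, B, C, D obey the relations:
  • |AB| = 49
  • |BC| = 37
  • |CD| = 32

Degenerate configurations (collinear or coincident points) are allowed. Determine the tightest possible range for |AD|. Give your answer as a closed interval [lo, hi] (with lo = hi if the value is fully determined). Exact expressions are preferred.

|AB| ∈ {49}
|BC| ∈ {37}
|CD| ∈ {32}
|AC| ∈ [12, 86]
|BD| ∈ [5, 69]
|AD| ∈ [0, 118]

|AD| ∈ [0, 118]  (≈ [0.0000, 118.0000])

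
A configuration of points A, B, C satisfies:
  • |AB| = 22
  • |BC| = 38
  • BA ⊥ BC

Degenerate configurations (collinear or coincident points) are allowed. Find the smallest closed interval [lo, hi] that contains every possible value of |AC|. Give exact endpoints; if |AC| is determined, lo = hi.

|AC| = 2·√(482)  (≈ 43.9090)

|AB| ∈ {22}
|BC| ∈ {38}
|AC| ∈ {2·√(482)}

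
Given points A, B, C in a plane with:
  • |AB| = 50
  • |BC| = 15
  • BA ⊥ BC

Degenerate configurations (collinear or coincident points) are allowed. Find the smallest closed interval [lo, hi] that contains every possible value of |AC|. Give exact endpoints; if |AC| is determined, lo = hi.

|AB| ∈ {50}
|BC| ∈ {15}
|AC| ∈ {5·√(109)}

|AC| = 5·√(109)  (≈ 52.2015)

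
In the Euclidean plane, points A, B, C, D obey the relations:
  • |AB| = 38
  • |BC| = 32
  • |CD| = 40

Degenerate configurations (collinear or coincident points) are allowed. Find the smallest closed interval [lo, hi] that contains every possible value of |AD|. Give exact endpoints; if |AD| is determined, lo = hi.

|AB| ∈ {38}
|BC| ∈ {32}
|CD| ∈ {40}
|AC| ∈ [6, 70]
|BD| ∈ [8, 72]
|AD| ∈ [0, 110]

|AD| ∈ [0, 110]  (≈ [0.0000, 110.0000])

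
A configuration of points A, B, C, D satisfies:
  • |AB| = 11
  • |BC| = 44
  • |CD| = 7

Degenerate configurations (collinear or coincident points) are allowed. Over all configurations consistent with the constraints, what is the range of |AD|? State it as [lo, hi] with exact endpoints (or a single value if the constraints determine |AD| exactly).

|AD| ∈ [26, 62]  (≈ [26.0000, 62.0000])

|AB| ∈ {11}
|BC| ∈ {44}
|CD| ∈ {7}
|AC| ∈ [33, 55]
|BD| ∈ [37, 51]
|AD| ∈ [26, 62]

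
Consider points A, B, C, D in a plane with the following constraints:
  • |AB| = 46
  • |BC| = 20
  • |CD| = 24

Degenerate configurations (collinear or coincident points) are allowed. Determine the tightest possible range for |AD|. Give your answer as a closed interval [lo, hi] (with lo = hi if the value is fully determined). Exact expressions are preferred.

|AD| ∈ [2, 90]  (≈ [2.0000, 90.0000])

|AB| ∈ {46}
|BC| ∈ {20}
|CD| ∈ {24}
|AC| ∈ [26, 66]
|BD| ∈ [4, 44]
|AD| ∈ [2, 90]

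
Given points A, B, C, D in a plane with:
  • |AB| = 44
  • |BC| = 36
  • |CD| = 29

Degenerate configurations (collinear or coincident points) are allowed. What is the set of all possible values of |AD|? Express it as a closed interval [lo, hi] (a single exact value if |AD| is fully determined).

|AD| ∈ [0, 109]  (≈ [0.0000, 109.0000])

|AB| ∈ {44}
|BC| ∈ {36}
|CD| ∈ {29}
|AC| ∈ [8, 80]
|BD| ∈ [7, 65]
|AD| ∈ [0, 109]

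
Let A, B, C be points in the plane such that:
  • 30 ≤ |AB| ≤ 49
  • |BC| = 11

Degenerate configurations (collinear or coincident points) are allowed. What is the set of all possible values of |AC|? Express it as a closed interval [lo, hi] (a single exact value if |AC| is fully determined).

|AB| ∈ [30, 49]
|BC| ∈ {11}
|AC| ∈ [19, 60]

|AC| ∈ [19, 60]  (≈ [19.0000, 60.0000])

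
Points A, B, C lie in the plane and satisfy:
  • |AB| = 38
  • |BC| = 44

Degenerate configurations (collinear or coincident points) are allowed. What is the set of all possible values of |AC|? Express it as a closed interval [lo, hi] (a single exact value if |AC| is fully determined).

|AB| ∈ {38}
|BC| ∈ {44}
|AC| ∈ [6, 82]

|AC| ∈ [6, 82]  (≈ [6.0000, 82.0000])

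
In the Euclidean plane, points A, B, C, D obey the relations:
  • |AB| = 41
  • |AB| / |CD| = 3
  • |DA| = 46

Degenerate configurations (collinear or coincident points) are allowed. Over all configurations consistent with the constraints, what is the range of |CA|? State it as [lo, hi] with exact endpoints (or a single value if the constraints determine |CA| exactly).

|CA| ∈ [97/3, 179/3]  (≈ [32.3333, 59.6667])

|AB| ∈ {41}
|AD| ∈ {46}
|CD| ∈ {41/3}
|BD| ∈ [5, 87]
|AC| ∈ [97/3, 179/3]
|BC| ∈ [0, 302/3]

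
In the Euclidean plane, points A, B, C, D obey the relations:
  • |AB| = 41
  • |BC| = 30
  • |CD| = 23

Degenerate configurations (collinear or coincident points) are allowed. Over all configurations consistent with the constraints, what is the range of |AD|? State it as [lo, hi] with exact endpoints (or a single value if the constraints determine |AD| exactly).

|AD| ∈ [0, 94]  (≈ [0.0000, 94.0000])

|AB| ∈ {41}
|BC| ∈ {30}
|CD| ∈ {23}
|AC| ∈ [11, 71]
|BD| ∈ [7, 53]
|AD| ∈ [0, 94]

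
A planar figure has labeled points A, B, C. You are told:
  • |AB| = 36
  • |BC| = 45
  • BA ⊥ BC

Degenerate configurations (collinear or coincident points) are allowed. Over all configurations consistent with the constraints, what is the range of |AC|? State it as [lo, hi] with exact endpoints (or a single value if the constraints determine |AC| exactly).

|AB| ∈ {36}
|BC| ∈ {45}
|AC| ∈ {9·√(41)}

|AC| = 9·√(41)  (≈ 57.6281)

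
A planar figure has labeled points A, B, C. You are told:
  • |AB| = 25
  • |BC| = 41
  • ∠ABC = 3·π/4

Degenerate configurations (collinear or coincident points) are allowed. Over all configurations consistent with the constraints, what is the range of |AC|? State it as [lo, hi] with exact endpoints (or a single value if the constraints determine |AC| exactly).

|AB| ∈ {25}
|BC| ∈ {41}
|AC| ∈ {√(1025·√(2) + 2306)}

|AC| = √(1025·√(2) + 2306)  (≈ 61.2827)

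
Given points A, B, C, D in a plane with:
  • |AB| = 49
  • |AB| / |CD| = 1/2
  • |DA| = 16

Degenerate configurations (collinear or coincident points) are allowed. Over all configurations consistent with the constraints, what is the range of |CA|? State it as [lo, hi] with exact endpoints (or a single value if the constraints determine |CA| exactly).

|AB| ∈ {49}
|AD| ∈ {16}
|CD| ∈ {98}
|BD| ∈ [33, 65]
|AC| ∈ [82, 114]
|BC| ∈ [33, 163]

|CA| ∈ [82, 114]  (≈ [82.0000, 114.0000])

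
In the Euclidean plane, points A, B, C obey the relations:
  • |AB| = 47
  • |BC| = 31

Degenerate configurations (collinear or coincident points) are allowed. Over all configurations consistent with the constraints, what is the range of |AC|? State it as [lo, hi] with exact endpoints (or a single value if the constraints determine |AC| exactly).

|AB| ∈ {47}
|BC| ∈ {31}
|AC| ∈ [16, 78]

|AC| ∈ [16, 78]  (≈ [16.0000, 78.0000])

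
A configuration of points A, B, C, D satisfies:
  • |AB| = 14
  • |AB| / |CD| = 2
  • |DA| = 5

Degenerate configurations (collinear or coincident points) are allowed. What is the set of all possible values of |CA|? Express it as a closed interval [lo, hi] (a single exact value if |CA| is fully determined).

|AB| ∈ {14}
|AD| ∈ {5}
|CD| ∈ {7}
|BD| ∈ [9, 19]
|AC| ∈ [2, 12]
|BC| ∈ [2, 26]

|CA| ∈ [2, 12]  (≈ [2.0000, 12.0000])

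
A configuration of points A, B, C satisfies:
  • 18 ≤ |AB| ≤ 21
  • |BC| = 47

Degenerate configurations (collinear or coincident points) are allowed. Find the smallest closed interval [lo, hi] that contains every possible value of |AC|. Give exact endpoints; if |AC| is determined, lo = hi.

|AB| ∈ [18, 21]
|BC| ∈ {47}
|AC| ∈ [26, 68]

|AC| ∈ [26, 68]  (≈ [26.0000, 68.0000])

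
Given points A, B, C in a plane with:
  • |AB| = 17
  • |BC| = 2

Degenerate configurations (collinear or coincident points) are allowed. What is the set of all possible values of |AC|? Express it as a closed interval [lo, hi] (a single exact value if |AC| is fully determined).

|AC| ∈ [15, 19]  (≈ [15.0000, 19.0000])

|AB| ∈ {17}
|BC| ∈ {2}
|AC| ∈ [15, 19]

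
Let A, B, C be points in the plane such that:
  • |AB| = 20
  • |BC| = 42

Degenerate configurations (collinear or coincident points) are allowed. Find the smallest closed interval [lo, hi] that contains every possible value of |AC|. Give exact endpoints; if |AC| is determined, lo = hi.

|AC| ∈ [22, 62]  (≈ [22.0000, 62.0000])

|AB| ∈ {20}
|BC| ∈ {42}
|AC| ∈ [22, 62]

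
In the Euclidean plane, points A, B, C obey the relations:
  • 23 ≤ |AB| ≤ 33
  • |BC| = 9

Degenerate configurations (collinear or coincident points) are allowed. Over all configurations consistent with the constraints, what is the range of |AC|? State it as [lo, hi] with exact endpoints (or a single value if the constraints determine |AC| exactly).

|AB| ∈ [23, 33]
|BC| ∈ {9}
|AC| ∈ [14, 42]

|AC| ∈ [14, 42]  (≈ [14.0000, 42.0000])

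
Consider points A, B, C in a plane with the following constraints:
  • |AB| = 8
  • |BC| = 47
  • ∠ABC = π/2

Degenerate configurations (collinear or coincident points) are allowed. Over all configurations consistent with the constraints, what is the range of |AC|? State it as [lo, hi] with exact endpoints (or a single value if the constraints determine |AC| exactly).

|AB| ∈ {8}
|BC| ∈ {47}
|AC| ∈ {√(2273)}

|AC| = √(2273)  (≈ 47.6760)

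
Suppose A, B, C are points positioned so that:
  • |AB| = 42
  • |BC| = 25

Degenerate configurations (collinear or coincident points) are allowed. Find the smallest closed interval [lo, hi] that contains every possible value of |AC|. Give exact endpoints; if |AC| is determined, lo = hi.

|AC| ∈ [17, 67]  (≈ [17.0000, 67.0000])

|AB| ∈ {42}
|BC| ∈ {25}
|AC| ∈ [17, 67]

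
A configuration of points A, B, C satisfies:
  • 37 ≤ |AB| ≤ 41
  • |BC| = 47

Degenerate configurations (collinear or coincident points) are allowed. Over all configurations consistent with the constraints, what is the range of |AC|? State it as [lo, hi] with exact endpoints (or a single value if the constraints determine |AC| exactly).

|AB| ∈ [37, 41]
|BC| ∈ {47}
|AC| ∈ [6, 88]

|AC| ∈ [6, 88]  (≈ [6.0000, 88.0000])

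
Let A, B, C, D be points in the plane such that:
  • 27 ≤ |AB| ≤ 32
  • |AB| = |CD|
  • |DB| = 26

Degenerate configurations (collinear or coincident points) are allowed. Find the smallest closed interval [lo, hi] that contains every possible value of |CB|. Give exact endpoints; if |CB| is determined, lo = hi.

|AB| ∈ [27, 32]
|BD| ∈ {26}
|CD| ∈ [27, 32]
|AD| ∈ [1, 58]
|BC| ∈ [1, 58]
|AC| ∈ [0, 90]

|CB| ∈ [1, 58]  (≈ [1.0000, 58.0000])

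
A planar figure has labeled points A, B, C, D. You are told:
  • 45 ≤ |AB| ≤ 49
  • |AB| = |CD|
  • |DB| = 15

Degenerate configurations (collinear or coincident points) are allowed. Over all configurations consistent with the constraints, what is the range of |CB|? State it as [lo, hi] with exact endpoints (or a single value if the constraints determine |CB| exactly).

|AB| ∈ [45, 49]
|BD| ∈ {15}
|CD| ∈ [45, 49]
|AD| ∈ [30, 64]
|BC| ∈ [30, 64]
|AC| ∈ [0, 113]

|CB| ∈ [30, 64]  (≈ [30.0000, 64.0000])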